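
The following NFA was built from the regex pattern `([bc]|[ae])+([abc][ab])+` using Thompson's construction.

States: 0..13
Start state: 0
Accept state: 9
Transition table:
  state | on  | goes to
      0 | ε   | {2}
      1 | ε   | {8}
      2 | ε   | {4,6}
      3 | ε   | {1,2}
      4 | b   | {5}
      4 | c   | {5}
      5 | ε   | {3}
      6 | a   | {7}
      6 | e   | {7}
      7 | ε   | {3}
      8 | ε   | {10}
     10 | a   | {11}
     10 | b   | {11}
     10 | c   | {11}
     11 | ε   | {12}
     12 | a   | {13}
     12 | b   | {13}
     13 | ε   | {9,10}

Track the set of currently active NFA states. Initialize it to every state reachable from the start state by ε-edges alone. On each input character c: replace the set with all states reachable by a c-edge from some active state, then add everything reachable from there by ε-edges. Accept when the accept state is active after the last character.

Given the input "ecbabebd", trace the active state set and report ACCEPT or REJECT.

start: ε-closure({0}) = {0,2,4,6}
'e' @ 1: {1,2,3,4,6,7,8,10}
'c' @ 2: {1,2,3,4,5,6,8,10,11,12}
'b' @ 3: {1,2,3,4,5,6,8,9,10,11,12,13}  (accept∈set)
'a' @ 4: {1,2,3,4,6,7,8,9,10,11,12,13}  (accept∈set)
'b' @ 5: {1,2,3,4,5,6,8,9,10,11,12,13}  (accept∈set)
'e' @ 6: {1,2,3,4,6,7,8,10}
'b' @ 7: {1,2,3,4,5,6,8,10,11,12}
'd' @ 8: {}  — no active states
final: {}; accept 9 not in set

Answer: REJECT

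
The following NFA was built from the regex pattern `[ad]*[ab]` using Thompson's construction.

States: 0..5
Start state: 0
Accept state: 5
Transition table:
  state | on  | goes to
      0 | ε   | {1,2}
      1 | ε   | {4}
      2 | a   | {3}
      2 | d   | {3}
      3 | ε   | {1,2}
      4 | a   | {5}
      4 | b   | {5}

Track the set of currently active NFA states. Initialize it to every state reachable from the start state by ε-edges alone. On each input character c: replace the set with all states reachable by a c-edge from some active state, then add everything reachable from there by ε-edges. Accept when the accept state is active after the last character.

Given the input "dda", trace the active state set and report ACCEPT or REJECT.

Answer: ACCEPT

Trace:
S₀ = ε-closure({0}) = {0,1,2,4}
'd' @ 1: {1,2,3,4}
'd' @ 2: {1,2,3,4}
'a' @ 3: {1,2,3,4,5}  [accepting]
end set {1,2,3,4,5} — state 5 in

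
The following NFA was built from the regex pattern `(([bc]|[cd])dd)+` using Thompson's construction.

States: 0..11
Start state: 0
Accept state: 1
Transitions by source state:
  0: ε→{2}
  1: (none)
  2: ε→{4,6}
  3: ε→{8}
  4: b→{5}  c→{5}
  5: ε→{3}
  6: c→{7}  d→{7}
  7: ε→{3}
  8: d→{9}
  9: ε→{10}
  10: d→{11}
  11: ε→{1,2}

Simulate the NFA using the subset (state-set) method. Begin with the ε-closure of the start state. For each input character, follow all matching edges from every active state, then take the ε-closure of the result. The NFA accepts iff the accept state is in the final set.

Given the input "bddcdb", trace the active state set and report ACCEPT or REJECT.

Answer: REJECT

Derivation:
S₀ = ε-closure({0}) = {0,2,4,6}
'b' @ 1: {3,5,8}
'd' @ 2: {9,10}
'd' @ 3: {1,2,4,6,11}  (accept∈set)
'c' @ 4: {3,5,7,8}
'd' @ 5: {9,10}
'b' @ 6: {}  — dead — no transitions
end set {} — state 1 not in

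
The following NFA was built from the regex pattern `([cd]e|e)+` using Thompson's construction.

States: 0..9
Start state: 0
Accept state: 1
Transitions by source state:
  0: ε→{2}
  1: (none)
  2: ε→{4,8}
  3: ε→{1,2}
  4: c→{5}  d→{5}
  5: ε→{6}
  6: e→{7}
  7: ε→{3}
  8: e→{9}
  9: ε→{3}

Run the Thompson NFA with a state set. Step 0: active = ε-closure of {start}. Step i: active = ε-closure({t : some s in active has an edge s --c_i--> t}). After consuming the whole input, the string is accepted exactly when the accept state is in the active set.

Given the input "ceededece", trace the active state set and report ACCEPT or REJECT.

initial (ε-close {0}): {0,2,4,8}
'c' @ 1: {5,6}
'e' @ 2: {1,2,3,4,7,8}  ✓accept
'e' @ 3: {1,2,3,4,8,9}  ✓accept
'd' @ 4: {5,6}
'e' @ 5: {1,2,3,4,7,8}  ✓accept
'd' @ 6: {5,6}
'e' @ 7: {1,2,3,4,7,8}  ✓accept
'c' @ 8: {5,6}
'e' @ 9: {1,2,3,4,7,8}  ✓accept
end set {1,2,3,4,7,8} — state 1 in

Answer: ACCEPT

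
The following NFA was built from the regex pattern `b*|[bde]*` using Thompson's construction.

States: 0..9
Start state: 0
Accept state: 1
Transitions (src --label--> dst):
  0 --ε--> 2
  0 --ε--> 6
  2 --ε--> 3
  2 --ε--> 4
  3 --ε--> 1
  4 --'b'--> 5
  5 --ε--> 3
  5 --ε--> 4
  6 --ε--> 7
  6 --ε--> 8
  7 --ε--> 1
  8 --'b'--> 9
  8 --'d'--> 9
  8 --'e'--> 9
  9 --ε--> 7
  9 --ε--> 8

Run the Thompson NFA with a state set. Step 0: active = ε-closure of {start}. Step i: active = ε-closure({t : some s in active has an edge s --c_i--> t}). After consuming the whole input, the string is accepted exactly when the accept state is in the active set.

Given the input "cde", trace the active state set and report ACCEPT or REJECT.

Answer: REJECT

Derivation:
initial (ε-close {0}): {0,1,2,3,4,6,7,8}
'c' @ 1: {}  — dead — no transitions
rest 'de' ignored (set empty)
final: {}; accept 1 not in set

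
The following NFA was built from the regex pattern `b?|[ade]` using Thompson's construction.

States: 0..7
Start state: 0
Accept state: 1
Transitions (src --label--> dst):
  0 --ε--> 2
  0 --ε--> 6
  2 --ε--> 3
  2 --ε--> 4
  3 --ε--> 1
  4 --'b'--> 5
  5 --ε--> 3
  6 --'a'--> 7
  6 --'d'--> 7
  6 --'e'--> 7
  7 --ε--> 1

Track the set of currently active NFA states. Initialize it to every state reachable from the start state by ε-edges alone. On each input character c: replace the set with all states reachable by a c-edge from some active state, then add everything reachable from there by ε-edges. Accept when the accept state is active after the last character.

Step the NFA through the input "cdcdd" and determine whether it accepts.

Answer: REJECT

Trace:
S₀ = ε-closure({0}) = {0,1,2,3,4,6}
'c' @ 1: {}  — no active states
rest 'dcdd' ignored (set empty)
final: {}; accept 1 not in set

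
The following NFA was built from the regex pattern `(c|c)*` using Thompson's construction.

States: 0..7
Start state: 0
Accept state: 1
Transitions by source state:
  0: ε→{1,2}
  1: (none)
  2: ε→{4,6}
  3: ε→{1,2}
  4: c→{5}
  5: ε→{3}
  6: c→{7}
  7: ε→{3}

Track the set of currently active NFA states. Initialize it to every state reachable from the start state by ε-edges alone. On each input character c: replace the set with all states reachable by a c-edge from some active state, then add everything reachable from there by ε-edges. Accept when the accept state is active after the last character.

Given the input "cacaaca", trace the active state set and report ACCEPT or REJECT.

S₀ = ε-closure({0}) = {0,1,2,4,6}
'c' @ 1: {1,2,3,4,5,6,7}  [accepting]
'a' @ 2: {}  — dead — no transitions
rest 'caaca' ignored (set empty)
end set {} — state 1 not in

Answer: REJECT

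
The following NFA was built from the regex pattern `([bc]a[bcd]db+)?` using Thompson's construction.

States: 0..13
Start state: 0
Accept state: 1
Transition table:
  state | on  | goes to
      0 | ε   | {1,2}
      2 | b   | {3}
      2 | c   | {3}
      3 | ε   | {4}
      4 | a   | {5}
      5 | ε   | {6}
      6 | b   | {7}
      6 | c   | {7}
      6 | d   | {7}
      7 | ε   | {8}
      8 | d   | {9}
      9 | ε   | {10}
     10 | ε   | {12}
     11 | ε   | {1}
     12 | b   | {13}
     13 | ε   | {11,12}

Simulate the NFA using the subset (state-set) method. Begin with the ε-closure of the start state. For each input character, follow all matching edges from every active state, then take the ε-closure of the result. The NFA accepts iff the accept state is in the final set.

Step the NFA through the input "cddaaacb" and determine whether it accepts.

Answer: REJECT

Trace:
S₀ = ε-closure({0}) = {0,1,2}
'c' @ 1: {3,4}
'd' @ 2: {}  — dead — no transitions
rest 'daaacb' ignored (set empty)
after full input: {}  (accept=1 not in)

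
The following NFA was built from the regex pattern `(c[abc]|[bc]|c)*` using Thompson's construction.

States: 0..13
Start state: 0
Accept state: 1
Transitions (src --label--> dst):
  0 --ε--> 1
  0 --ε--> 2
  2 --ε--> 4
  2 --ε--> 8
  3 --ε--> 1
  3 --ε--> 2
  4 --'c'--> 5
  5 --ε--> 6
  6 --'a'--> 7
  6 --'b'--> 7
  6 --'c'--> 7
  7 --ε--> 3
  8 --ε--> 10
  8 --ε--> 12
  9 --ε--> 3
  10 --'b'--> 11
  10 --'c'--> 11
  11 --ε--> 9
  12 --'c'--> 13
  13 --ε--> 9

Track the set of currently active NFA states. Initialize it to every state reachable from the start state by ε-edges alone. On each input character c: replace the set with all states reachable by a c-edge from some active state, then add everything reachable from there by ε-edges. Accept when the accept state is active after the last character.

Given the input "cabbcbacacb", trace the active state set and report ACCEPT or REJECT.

Answer: REJECT

Trace:
S₀ = ε-closure({0}) = {0,1,2,4,8,10,12}
'c' @ 1: {1,2,3,4,5,6,8,9,10,11,12,13}  (accept∈set)
'a' @ 2: {1,2,3,4,7,8,10,12}  (accept∈set)
'b' @ 3: {1,2,3,4,8,9,10,11,12}  (accept∈set)
'b' @ 4: {1,2,3,4,8,9,10,11,12}  (accept∈set)
'c' @ 5: {1,2,3,4,5,6,8,9,10,11,12,13}  (accept∈set)
'b' @ 6: {1,2,3,4,7,8,9,10,11,12}  (accept∈set)
'a' @ 7: {}  — dead — no transitions
rest 'cacb' ignored (set empty)
end set {} — state 1 not in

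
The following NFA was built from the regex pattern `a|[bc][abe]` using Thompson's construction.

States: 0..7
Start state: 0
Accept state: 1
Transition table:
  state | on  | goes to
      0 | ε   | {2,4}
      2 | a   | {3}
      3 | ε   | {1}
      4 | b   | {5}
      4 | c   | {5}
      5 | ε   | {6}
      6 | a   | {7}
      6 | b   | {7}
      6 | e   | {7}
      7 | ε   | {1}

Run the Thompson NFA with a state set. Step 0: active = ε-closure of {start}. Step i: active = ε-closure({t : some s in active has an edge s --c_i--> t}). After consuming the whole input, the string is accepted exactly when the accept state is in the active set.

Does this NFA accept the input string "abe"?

S₀ = ε-closure({0}) = {0,2,4}
'a' @ 1: {1,3}  (accept∈set)
'b' @ 2: {}  — dead — no transitions
rest 'e' ignored (set empty)
end set {} — state 1 not in

Answer: REJECT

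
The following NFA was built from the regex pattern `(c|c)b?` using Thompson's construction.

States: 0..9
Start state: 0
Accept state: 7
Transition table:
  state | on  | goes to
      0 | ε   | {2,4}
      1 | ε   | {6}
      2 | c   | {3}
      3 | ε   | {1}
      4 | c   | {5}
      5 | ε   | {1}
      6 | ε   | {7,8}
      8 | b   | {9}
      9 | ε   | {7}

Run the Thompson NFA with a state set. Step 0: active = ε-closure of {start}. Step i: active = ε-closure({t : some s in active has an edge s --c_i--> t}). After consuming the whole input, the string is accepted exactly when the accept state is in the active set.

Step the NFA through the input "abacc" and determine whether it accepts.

Answer: REJECT

Steps:
S₀ = ε-closure({0}) = {0,2,4}
'a' @ 1: {}  — dead — no transitions
rest 'bacc' ignored (set empty)
final: {}; accept 7 not in set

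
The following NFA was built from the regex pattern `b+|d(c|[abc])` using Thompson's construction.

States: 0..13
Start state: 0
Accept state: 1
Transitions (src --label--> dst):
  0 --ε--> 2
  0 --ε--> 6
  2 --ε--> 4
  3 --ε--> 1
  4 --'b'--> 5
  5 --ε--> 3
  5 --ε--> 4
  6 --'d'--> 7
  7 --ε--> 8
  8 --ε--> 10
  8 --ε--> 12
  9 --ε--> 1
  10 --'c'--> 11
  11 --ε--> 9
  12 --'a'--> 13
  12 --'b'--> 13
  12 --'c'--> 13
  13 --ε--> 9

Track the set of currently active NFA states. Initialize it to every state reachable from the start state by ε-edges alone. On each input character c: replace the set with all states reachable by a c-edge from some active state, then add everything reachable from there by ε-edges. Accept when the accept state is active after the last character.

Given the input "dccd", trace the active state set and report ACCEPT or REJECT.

Answer: REJECT

Derivation:
start: ε-closure({0}) = {0,2,4,6}
'd' @ 1: {7,8,10,12}
'c' @ 2: {1,9,11,13}  [accepting]
'c' @ 3: {}  — dead — no transitions
rest 'd' ignored (set empty)
after full input: {}  (accept=1 not in)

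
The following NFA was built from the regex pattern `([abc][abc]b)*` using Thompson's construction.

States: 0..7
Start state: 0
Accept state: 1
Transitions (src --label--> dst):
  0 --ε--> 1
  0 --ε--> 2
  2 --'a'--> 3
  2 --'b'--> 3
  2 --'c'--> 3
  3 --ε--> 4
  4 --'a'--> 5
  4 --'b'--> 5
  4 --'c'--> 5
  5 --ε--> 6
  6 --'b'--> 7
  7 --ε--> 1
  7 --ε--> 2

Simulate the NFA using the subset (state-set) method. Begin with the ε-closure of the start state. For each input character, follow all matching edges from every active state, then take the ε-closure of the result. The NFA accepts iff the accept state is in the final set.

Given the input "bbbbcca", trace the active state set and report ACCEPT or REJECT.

initial (ε-close {0}): {0,1,2}
'b' @ 1: {3,4}
'b' @ 2: {5,6}
'b' @ 3: {1,2,7}  (accept∈set)
'b' @ 4: {3,4}
'c' @ 5: {5,6}
'c' @ 6: {}  — state set empty
rest 'a' ignored (set empty)
after full input: {}  (accept=1 not in)

Answer: REJECT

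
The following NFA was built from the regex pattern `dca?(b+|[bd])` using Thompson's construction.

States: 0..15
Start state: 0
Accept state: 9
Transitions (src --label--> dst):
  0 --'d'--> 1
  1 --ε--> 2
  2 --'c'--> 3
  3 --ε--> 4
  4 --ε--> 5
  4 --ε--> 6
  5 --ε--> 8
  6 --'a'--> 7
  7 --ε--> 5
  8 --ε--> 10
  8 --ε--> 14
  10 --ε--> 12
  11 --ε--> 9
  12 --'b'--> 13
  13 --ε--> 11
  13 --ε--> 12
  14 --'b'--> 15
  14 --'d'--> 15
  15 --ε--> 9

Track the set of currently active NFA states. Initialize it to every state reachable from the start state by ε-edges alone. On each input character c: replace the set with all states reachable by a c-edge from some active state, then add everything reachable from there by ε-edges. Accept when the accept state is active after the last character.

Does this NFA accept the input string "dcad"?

start: ε-closure({0}) = {0}
'd' @ 1: {1,2}
'c' @ 2: {3,4,5,6,8,10,12,14}
'a' @ 3: {5,7,8,10,12,14}
'd' @ 4: {9,15}  [accepting]
after full input: {9,15}  (accept=9 in)

Answer: ACCEPT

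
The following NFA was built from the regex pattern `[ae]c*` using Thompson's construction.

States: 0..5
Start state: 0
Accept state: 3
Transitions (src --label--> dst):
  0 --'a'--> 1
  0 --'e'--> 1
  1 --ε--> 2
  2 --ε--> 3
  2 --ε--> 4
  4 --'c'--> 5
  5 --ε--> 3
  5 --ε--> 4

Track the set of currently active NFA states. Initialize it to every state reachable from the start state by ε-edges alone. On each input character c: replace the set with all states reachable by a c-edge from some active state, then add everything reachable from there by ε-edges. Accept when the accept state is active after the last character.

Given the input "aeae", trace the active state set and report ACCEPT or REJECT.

Answer: REJECT

Trace:
start: ε-closure({0}) = {0}
'a' @ 1: {1,2,3,4}  (accept∈set)
'e' @ 2: {}  — no active states
rest 'ae' ignored (set empty)
final: {}; accept 3 not in set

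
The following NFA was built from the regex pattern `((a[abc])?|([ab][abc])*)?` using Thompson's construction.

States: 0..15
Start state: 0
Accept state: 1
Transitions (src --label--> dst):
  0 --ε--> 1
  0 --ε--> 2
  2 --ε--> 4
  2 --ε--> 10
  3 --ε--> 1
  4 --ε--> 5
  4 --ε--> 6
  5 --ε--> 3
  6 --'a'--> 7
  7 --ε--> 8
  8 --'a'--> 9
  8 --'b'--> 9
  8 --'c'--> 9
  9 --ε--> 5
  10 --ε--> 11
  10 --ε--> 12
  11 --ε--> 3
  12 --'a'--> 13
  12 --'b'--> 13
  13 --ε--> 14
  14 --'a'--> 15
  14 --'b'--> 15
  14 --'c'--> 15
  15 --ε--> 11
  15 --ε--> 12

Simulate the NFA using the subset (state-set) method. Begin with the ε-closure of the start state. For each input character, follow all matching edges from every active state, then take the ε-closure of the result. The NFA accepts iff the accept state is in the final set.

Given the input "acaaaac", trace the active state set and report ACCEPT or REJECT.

Answer: REJECT

Steps:
initial (ε-close {0}): {0,1,2,3,4,5,6,10,11,12}
'a' @ 1: {7,8,13,14}
'c' @ 2: {1,3,5,9,11,12,15}  [accepting]
'a' @ 3: {13,14}
'a' @ 4: {1,3,11,12,15}  [accepting]
'a' @ 5: {13,14}
'a' @ 6: {1,3,11,12,15}  [accepting]
'c' @ 7: {}  — no active states
final: {}; accept 1 not in set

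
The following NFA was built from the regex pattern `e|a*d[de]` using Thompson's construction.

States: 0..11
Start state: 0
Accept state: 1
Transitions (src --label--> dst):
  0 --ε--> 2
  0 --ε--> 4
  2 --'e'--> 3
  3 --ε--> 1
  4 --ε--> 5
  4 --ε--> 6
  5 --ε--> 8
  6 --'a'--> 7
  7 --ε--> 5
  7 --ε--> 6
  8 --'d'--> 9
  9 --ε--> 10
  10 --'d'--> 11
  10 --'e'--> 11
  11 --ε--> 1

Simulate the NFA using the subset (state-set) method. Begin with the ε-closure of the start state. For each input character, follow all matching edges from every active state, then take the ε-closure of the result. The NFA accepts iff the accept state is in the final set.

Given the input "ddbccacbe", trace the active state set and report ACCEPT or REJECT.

start: ε-closure({0}) = {0,2,4,5,6,8}
'd' @ 1: {9,10}
'd' @ 2: {1,11}  (accept∈set)
'b' @ 3: {}  — dead — no transitions
rest 'ccacbe' ignored (set empty)
final: {}; accept 1 not in set

Answer: REJECT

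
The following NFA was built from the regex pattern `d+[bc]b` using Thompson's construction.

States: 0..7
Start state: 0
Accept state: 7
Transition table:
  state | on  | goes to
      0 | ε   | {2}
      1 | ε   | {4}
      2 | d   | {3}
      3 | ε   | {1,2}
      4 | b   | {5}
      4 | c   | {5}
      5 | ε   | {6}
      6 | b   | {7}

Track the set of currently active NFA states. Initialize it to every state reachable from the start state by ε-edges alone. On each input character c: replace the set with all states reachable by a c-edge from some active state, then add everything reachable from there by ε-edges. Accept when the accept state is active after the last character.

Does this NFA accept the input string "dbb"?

initial (ε-close {0}): {0,2}
'd' @ 1: {1,2,3,4}
'b' @ 2: {5,6}
'b' @ 3: {7}  [accepting]
final: {7}; accept 7 in set

Answer: ACCEPT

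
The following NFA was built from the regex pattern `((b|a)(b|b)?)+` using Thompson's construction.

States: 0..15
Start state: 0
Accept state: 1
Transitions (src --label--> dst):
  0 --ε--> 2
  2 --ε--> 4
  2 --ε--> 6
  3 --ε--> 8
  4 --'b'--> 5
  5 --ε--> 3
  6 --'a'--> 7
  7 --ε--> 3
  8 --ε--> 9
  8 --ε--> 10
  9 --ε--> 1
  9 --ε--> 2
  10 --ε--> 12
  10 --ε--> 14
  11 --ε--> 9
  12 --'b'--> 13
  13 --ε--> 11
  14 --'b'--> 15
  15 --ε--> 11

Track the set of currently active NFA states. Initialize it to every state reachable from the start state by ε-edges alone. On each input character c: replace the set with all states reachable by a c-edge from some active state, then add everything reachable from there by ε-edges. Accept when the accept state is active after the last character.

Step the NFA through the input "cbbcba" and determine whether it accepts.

Answer: REJECT

Steps:
S₀ = ε-closure({0}) = {0,2,4,6}
'c' @ 1: {}  — no active states
rest 'bbcba' ignored (set empty)
end set {} — state 1 not in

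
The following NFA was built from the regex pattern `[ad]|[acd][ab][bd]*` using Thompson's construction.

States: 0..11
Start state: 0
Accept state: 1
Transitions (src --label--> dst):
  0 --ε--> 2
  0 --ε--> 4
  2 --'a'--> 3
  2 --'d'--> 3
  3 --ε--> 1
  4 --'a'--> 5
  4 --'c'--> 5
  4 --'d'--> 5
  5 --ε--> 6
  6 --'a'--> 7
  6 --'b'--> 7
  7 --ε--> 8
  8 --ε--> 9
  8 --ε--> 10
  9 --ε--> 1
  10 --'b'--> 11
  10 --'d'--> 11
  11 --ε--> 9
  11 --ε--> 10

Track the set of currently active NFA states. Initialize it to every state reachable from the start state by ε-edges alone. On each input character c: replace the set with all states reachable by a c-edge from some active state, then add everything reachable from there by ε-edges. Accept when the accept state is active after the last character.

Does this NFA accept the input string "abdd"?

Answer: ACCEPT

Steps:
S₀ = ε-closure({0}) = {0,2,4}
'a' @ 1: {1,3,5,6}  ✓accept
'b' @ 2: {1,7,8,9,10}  ✓accept
'd' @ 3: {1,9,10,11}  ✓accept
'd' @ 4: {1,9,10,11}  ✓accept
end set {1,9,10,11} — state 1 in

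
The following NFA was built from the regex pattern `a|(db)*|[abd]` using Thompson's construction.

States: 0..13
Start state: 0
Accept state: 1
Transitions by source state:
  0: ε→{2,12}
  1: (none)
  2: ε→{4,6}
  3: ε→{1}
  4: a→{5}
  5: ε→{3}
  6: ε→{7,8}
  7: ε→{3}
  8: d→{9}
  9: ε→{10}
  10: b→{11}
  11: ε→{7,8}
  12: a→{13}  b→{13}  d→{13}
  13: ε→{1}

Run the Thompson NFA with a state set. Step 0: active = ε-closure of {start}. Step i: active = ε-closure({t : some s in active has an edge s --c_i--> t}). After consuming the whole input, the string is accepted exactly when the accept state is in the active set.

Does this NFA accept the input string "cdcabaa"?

initial (ε-close {0}): {0,1,2,3,4,6,7,8,12}
'c' @ 1: {}  — no active states
rest 'dcabaa' ignored (set empty)
final: {}; accept 1 not in set

Answer: REJECT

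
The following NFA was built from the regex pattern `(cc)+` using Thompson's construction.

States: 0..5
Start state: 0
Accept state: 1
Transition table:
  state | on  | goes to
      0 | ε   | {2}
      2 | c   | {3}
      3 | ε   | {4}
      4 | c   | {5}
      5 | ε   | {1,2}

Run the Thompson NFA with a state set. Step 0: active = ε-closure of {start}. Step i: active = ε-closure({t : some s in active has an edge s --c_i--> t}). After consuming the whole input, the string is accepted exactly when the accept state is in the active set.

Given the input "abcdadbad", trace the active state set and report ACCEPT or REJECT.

Answer: REJECT

Derivation:
start: ε-closure({0}) = {0,2}
'a' @ 1: {}  — state set empty
rest 'bcdadbad' ignored (set empty)
end set {} — state 1 not in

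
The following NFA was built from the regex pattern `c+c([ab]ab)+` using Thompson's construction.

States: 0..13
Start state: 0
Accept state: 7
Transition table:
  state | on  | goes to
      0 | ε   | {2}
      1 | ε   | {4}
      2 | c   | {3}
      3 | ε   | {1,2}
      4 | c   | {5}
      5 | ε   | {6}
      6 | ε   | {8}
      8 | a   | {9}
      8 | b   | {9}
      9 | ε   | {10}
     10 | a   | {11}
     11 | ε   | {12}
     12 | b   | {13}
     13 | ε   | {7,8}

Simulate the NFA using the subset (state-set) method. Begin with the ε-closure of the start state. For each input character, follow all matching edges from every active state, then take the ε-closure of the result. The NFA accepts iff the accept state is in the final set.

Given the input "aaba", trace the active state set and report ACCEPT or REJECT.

Answer: REJECT

Derivation:
initial (ε-close {0}): {0,2}
'a' @ 1: {}  — no active states
rest 'aba' ignored (set empty)
end set {} — state 7 not in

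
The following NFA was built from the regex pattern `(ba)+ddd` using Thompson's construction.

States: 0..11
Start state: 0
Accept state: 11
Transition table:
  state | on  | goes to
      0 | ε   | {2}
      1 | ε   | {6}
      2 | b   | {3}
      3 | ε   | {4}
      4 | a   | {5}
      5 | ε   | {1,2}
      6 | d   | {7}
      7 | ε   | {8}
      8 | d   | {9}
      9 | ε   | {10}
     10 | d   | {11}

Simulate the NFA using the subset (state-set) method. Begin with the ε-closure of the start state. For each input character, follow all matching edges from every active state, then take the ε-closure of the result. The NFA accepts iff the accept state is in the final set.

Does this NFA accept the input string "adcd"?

S₀ = ε-closure({0}) = {0,2}
'a' @ 1: {}  — no active states
rest 'dcd' ignored (set empty)
end set {} — state 11 not in

Answer: REJECT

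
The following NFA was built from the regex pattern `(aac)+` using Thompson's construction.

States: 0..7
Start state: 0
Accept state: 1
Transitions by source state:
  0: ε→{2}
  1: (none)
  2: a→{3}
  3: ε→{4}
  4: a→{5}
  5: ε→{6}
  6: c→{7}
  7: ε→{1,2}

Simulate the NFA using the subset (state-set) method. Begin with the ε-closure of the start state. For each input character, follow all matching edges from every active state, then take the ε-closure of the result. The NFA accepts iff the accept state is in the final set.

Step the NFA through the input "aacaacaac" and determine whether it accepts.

initial (ε-close {0}): {0,2}
'a' @ 1: {3,4}
'a' @ 2: {5,6}
'c' @ 3: {1,2,7}  [accepting]
'a' @ 4: {3,4}
'a' @ 5: {5,6}
'c' @ 6: {1,2,7}  [accepting]
'a' @ 7: {3,4}
'a' @ 8: {5,6}
'c' @ 9: {1,2,7}  [accepting]
after full input: {1,2,7}  (accept=1 in)

Answer: ACCEPT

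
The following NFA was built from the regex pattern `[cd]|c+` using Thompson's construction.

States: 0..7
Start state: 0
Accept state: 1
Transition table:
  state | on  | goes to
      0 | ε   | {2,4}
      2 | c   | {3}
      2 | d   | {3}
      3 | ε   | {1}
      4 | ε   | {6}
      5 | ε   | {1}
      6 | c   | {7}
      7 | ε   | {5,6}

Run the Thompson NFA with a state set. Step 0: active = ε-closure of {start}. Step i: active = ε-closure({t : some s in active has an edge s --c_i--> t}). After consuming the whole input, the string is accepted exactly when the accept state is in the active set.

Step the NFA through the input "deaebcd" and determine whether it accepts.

start: ε-closure({0}) = {0,2,4,6}
'd' @ 1: {1,3}  (accept∈set)
'e' @ 2: {}  — dead — no transitions
rest 'aebcd' ignored (set empty)
end set {} — state 1 not in

Answer: REJECT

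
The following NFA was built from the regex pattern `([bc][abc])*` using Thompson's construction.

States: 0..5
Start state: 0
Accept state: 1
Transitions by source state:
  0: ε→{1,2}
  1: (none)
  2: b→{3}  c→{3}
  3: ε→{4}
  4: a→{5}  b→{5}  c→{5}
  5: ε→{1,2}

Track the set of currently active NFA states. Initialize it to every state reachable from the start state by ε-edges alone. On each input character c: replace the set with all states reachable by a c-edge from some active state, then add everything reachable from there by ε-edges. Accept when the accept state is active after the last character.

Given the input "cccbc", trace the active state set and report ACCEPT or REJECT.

start: ε-closure({0}) = {0,1,2}
'c' @ 1: {3,4}
'c' @ 2: {1,2,5}  ✓accept
'c' @ 3: {3,4}
'b' @ 4: {1,2,5}  ✓accept
'c' @ 5: {3,4}
after full input: {3,4}  (accept=1 not in)

Answer: REJECT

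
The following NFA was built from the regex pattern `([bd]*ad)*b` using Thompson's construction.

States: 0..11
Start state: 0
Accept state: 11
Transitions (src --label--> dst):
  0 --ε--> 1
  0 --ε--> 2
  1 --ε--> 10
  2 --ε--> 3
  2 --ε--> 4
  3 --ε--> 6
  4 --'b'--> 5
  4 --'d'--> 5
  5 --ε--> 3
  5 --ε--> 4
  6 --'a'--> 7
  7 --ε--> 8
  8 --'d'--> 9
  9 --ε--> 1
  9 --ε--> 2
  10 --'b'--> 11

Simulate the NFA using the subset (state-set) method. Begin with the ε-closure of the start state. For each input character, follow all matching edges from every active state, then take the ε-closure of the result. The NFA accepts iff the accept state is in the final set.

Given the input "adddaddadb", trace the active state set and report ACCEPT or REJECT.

Answer: ACCEPT

Steps:
initial (ε-close {0}): {0,1,2,3,4,6,10}
'a' @ 1: {7,8}
'd' @ 2: {1,2,3,4,6,9,10}
'd' @ 3: {3,4,5,6}
'd' @ 4: {3,4,5,6}
'a' @ 5: {7,8}
'd' @ 6: {1,2,3,4,6,9,10}
'd' @ 7: {3,4,5,6}
'a' @ 8: {7,8}
'd' @ 9: {1,2,3,4,6,9,10}
'b' @ 10: {3,4,5,6,11}  [accepting]
after full input: {3,4,5,6,11}  (accept=11 in)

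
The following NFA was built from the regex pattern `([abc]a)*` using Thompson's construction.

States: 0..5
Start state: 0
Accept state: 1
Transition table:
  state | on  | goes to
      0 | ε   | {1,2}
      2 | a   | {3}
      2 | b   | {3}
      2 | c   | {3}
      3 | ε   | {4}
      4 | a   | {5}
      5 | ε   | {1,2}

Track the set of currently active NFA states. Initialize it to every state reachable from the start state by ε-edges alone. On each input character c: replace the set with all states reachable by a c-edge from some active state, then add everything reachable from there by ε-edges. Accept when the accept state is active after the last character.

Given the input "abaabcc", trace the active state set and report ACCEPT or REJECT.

initial (ε-close {0}): {0,1,2}
'a' @ 1: {3,4}
'b' @ 2: {}  — state set empty
rest 'aabcc' ignored (set empty)
final: {}; accept 1 not in set

Answer: REJECT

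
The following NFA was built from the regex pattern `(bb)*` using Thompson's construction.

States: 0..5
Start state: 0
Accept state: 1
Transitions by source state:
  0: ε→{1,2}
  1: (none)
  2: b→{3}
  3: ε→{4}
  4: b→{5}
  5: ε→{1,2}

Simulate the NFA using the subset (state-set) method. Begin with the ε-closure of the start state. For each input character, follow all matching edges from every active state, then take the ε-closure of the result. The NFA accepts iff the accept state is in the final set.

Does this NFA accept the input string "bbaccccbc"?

initial (ε-close {0}): {0,1,2}
'b' @ 1: {3,4}
'b' @ 2: {1,2,5}  (accept∈set)
'a' @ 3: {}  — dead — no transitions
rest 'ccccbc' ignored (set empty)
after full input: {}  (accept=1 not in)

Answer: REJECT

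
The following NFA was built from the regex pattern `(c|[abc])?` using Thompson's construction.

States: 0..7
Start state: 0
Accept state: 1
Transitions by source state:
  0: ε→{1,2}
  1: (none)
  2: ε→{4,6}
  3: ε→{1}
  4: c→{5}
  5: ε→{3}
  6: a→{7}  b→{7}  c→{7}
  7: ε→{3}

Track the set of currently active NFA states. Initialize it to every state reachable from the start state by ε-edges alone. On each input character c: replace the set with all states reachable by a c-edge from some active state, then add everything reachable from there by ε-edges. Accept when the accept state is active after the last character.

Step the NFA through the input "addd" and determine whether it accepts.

Answer: REJECT

Trace:
initial (ε-close {0}): {0,1,2,4,6}
'a' @ 1: {1,3,7}  [accepting]
'd' @ 2: {}  — dead — no transitions
rest 'dd' ignored (set empty)
final: {}; accept 1 not in set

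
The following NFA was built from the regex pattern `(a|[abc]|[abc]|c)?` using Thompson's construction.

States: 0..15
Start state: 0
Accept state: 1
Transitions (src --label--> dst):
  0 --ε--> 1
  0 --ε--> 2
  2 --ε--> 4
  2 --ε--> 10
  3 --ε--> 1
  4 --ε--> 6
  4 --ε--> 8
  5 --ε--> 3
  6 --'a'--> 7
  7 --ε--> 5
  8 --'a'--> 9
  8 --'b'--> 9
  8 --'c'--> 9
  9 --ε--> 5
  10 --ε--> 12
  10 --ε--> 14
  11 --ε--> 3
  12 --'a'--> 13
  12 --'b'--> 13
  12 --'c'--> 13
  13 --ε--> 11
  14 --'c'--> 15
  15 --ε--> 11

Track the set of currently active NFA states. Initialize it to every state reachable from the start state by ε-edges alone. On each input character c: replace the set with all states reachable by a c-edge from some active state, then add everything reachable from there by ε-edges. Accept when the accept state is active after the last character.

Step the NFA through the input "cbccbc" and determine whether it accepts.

Answer: REJECT

Steps:
initial (ε-close {0}): {0,1,2,4,6,8,10,12,14}
'c' @ 1: {1,3,5,9,11,13,15}  ✓accept
'b' @ 2: {}  — no active states
rest 'ccbc' ignored (set empty)
after full input: {}  (accept=1 not in)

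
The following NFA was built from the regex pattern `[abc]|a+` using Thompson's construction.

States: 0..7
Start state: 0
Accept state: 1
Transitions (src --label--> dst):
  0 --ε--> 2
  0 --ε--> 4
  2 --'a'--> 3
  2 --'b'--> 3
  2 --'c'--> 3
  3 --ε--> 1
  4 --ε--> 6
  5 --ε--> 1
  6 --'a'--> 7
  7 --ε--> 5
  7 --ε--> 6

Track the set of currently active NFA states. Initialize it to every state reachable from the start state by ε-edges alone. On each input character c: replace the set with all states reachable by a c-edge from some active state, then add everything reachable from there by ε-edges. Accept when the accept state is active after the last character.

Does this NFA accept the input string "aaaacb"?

initial (ε-close {0}): {0,2,4,6}
'a' @ 1: {1,3,5,6,7}  [accepting]
'a' @ 2: {1,5,6,7}  [accepting]
'a' @ 3: {1,5,6,7}  [accepting]
'a' @ 4: {1,5,6,7}  [accepting]
'c' @ 5: {}  — state set empty
rest 'b' ignored (set empty)
end set {} — state 1 not in

Answer: REJECT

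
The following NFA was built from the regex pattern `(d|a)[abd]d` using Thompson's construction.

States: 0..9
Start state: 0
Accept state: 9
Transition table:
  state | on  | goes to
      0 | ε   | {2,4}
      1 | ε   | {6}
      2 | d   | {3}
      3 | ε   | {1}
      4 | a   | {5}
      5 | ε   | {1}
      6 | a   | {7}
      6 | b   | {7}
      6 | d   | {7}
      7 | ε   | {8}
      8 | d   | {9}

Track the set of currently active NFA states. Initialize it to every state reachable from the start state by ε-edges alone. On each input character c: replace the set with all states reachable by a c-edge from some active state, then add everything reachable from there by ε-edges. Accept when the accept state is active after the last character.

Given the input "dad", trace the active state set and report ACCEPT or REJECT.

S₀ = ε-closure({0}) = {0,2,4}
'd' @ 1: {1,3,6}
'a' @ 2: {7,8}
'd' @ 3: {9}  ✓accept
final: {9}; accept 9 in set

Answer: ACCEPT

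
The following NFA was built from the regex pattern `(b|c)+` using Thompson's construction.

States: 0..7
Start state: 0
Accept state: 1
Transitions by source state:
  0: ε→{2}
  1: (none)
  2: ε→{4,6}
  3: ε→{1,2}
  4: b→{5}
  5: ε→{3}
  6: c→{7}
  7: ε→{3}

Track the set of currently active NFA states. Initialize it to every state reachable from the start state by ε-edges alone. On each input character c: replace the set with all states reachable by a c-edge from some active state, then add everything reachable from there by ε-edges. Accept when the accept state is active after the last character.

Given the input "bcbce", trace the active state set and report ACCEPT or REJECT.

Answer: REJECT

Derivation:
initial (ε-close {0}): {0,2,4,6}
'b' @ 1: {1,2,3,4,5,6}  (accept∈set)
'c' @ 2: {1,2,3,4,6,7}  (accept∈set)
'b' @ 3: {1,2,3,4,5,6}  (accept∈set)
'c' @ 4: {1,2,3,4,6,7}  (accept∈set)
'e' @ 5: {}  — dead — no transitions
final: {}; accept 1 not in set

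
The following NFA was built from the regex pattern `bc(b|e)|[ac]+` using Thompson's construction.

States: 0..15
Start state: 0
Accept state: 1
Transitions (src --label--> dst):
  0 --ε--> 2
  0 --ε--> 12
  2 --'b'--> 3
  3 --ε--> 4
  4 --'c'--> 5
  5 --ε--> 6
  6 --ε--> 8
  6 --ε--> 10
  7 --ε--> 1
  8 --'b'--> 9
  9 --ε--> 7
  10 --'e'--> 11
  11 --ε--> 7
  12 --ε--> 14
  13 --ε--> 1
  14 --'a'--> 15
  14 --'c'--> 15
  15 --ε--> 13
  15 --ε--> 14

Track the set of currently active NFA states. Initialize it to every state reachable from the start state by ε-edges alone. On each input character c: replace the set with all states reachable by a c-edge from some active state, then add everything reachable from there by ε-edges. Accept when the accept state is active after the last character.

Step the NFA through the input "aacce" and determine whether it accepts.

S₀ = ε-closure({0}) = {0,2,12,14}
'a' @ 1: {1,13,14,15}  ✓accept
'a' @ 2: {1,13,14,15}  ✓accept
'c' @ 3: {1,13,14,15}  ✓accept
'c' @ 4: {1,13,14,15}  ✓accept
'e' @ 5: {}  — no active states
end set {} — state 1 not in

Answer: REJECT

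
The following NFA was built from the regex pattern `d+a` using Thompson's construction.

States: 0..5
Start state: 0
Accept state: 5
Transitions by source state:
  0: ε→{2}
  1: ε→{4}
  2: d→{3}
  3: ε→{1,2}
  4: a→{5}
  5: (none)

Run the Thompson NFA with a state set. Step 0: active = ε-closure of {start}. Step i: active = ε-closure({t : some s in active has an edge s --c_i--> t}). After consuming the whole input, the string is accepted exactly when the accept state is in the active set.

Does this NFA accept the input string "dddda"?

start: ε-closure({0}) = {0,2}
'd' @ 1: {1,2,3,4}
'd' @ 2: {1,2,3,4}
'd' @ 3: {1,2,3,4}
'd' @ 4: {1,2,3,4}
'a' @ 5: {5}  (accept∈set)
after full input: {5}  (accept=5 in)

Answer: ACCEPT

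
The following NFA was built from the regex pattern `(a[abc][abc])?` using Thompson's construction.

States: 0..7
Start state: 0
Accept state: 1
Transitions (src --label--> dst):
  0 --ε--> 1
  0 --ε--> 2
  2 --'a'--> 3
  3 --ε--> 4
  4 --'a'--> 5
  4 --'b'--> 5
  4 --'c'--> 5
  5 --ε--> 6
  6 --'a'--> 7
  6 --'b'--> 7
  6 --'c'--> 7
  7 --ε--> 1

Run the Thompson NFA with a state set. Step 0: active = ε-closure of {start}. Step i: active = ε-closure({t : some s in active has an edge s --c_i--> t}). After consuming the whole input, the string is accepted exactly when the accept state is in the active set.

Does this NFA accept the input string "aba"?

Answer: ACCEPT

Steps:
S₀ = ε-closure({0}) = {0,1,2}
'a' @ 1: {3,4}
'b' @ 2: {5,6}
'a' @ 3: {1,7}  (accept∈set)
after full input: {1,7}  (accept=1 in)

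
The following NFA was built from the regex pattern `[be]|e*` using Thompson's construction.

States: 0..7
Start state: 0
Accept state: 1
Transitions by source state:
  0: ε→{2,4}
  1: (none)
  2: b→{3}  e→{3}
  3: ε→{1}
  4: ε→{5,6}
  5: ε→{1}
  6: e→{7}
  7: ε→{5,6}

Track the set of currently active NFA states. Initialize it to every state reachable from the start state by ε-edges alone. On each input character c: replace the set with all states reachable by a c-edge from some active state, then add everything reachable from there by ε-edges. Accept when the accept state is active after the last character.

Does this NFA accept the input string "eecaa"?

start: ε-closure({0}) = {0,1,2,4,5,6}
'e' @ 1: {1,3,5,6,7}  ✓accept
'e' @ 2: {1,5,6,7}  ✓accept
'c' @ 3: {}  — dead — no transitions
rest 'aa' ignored (set empty)
after full input: {}  (accept=1 not in)

Answer: REJECT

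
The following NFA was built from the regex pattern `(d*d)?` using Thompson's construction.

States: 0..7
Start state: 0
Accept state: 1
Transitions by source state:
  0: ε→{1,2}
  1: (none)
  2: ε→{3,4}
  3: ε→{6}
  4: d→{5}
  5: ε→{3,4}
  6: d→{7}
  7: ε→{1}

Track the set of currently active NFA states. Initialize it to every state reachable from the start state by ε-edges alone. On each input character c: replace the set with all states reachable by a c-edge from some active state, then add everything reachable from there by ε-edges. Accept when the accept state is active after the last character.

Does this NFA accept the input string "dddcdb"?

Answer: REJECT

Steps:
initial (ε-close {0}): {0,1,2,3,4,6}
'd' @ 1: {1,3,4,5,6,7}  (accept∈set)
'd' @ 2: {1,3,4,5,6,7}  (accept∈set)
'd' @ 3: {1,3,4,5,6,7}  (accept∈set)
'c' @ 4: {}  — no active states
rest 'db' ignored (set empty)
final: {}; accept 1 not in set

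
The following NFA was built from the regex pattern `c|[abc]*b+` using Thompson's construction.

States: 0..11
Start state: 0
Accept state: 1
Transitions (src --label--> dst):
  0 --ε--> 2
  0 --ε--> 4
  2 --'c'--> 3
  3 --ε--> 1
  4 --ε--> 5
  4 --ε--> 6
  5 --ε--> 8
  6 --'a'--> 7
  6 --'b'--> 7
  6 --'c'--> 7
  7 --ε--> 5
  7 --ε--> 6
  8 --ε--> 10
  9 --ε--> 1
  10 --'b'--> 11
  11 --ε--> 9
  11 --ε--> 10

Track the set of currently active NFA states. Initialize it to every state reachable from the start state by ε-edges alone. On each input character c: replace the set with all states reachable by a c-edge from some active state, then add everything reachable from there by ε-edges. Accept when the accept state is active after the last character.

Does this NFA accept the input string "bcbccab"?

Answer: ACCEPT

Derivation:
S₀ = ε-closure({0}) = {0,2,4,5,6,8,10}
'b' @ 1: {1,5,6,7,8,9,10,11}  (accept∈set)
'c' @ 2: {5,6,7,8,10}
'b' @ 3: {1,5,6,7,8,9,10,11}  (accept∈set)
'c' @ 4: {5,6,7,8,10}
'c' @ 5: {5,6,7,8,10}
'a' @ 6: {5,6,7,8,10}
'b' @ 7: {1,5,6,7,8,9,10,11}  (accept∈set)
end set {1,5,6,7,8,9,10,11} — state 1 in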